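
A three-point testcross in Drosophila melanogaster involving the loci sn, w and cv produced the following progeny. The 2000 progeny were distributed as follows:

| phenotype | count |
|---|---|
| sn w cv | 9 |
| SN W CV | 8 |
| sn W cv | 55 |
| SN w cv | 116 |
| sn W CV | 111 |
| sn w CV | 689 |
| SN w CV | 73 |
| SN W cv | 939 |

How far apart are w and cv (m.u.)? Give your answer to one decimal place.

The two most frequent reciprocal classes, SN W cv and sn w CV, are the parental types, so the F1 was SN W cv / sn w CV.
The two rarest classes, SN W CV and sn w cv, are the double crossovers. Comparing them with the parentals, only the cv allele has switched, so cv is the middle locus and the order is w – cv – sn.
Crossovers in the w–cv interval produce the single-crossover classes SN w cv and sn W CV (116 + 111 = 227) plus the double crossovers (17).
RF(w–cv) = (227 + 17) / 2000 = 244/2000 = 0.1220 → 12.2 m.u.

12.2 m.u.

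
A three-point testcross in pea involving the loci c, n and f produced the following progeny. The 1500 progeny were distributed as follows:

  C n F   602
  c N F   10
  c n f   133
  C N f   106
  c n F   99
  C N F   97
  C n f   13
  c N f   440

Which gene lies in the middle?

f

The two most frequent reciprocal classes, c N f and C n F, are the parental types, so the F1 was c N f / C n F.
The two rarest classes, c N F and C n f, are the double crossovers. Comparing them with the parentals, only the f allele has switched, so f is the middle locus and the order is c – f – n.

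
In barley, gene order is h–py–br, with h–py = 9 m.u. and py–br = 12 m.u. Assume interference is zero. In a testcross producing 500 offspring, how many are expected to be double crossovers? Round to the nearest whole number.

5

Map distances give recombination frequencies of 0.090 and 0.120 for the two intervals.
With no interference, expected double-crossover frequency = 0.090 × 0.120 = 0.01080.
Expected number = 0.01080 × 500 = 5.40 ≈ 5.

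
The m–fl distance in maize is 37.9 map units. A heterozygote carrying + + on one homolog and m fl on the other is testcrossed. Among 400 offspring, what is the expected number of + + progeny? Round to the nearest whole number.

124

A map distance of 37.9 map units corresponds to a recombination frequency of 0.379.
The F1 is + + / m fl, so + + is a parental gamete class with expected frequency (1 − r)/2 = 0.621/2 = 0.3105.
Expected number = 0.3105 × 400 = 124.20 ≈ 124.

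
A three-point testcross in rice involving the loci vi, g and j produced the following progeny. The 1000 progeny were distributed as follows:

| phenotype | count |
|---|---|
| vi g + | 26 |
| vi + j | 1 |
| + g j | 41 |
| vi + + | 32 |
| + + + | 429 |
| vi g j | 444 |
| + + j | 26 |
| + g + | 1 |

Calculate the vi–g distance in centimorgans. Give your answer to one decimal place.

The two most frequent reciprocal classes, vi g j and + + +, are the parental types, so the F1 was vi g j / + + +.
The two rarest classes, vi + j and + g +, are the double crossovers. Comparing them with the parentals, only the g allele has switched, so g is the middle locus and the order is vi – g – j.
Crossovers in the vi–g interval produce the single-crossover classes + g j and vi + + (41 + 32 = 73) plus the double crossovers (2).
RF(vi–g) = (73 + 2) / 1000 = 75/1000 = 0.0750 → 7.5 centimorgans.

7.5 centimorgans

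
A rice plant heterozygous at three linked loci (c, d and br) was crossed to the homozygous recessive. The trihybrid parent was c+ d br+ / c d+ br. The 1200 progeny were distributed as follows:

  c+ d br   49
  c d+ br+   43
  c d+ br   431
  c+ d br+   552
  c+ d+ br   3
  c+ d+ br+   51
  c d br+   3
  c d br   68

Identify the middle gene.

c

The two rarest classes, c d br+ and c+ d+ br, are the double crossovers. Comparing them with the parentals, only the c allele has switched, so c is the middle locus and the order is d – c – br.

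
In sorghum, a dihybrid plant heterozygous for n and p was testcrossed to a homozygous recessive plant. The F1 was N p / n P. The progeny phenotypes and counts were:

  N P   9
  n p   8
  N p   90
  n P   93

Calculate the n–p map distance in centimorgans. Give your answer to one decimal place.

8.5 centimorgans

The recombinant classes are N P and n p: 9 + 8 = 17.
Recombination frequency = 17/200 = 0.0850 ≈ 8.5%, i.e. 8.5 centimorgans.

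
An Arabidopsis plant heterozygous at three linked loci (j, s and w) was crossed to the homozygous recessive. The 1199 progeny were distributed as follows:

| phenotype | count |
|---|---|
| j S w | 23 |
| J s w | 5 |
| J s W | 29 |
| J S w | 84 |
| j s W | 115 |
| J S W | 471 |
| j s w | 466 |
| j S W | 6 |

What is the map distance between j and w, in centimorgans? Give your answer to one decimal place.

17.5 centimorgans

The two most frequent reciprocal classes, j s w and J S W, are the parental types, so the F1 was j s w / J S W.
The two rarest classes, J s w and j S W, are the double crossovers. Comparing them with the parentals, only the j allele has switched, so j is the middle locus and the order is w – j – s.
Crossovers in the w–j interval produce the single-crossover classes j s W and J S w (115 + 84 = 199) plus the double crossovers (11).
RF(w–j) = (199 + 11) / 1199 = 210/1199 = 0.1751 → 17.5 centimorgans.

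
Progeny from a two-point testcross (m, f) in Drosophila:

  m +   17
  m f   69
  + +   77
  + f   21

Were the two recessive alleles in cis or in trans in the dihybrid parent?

cis

The two most frequent classes are + + (77) and m f (69); these are the parental (non-recombinant) types.
So the F1 carried + + on one chromosome and m f on the other — the recessive alleles are on the same chromosome (cis / coupling).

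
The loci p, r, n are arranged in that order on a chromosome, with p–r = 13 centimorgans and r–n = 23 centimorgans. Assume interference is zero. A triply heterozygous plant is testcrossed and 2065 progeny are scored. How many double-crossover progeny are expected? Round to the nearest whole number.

62

Map distances give recombination frequencies of 0.130 and 0.230 for the two intervals.
With no interference, expected double-crossover frequency = 0.130 × 0.230 = 0.02990.
Expected number = 0.02990 × 2065 = 61.74 ≈ 62.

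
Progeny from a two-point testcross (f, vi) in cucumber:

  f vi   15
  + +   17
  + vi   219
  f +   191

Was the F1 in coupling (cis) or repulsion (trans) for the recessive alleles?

The two most frequent classes are + vi (219) and f + (191); these are the parental (non-recombinant) types.
So the F1 carried + vi on one chromosome and f + on the other — the recessive alleles are on opposite chromosomes (trans / repulsion).

trans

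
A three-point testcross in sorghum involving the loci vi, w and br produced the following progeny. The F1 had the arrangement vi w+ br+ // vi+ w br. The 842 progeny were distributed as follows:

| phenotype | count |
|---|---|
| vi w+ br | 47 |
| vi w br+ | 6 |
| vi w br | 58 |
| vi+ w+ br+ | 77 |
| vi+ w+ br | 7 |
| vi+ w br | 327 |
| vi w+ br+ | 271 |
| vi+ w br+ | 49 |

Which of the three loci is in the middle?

The two rarest classes, vi w br+ and vi+ w+ br, are the double crossovers. Comparing them with the parentals, only the w allele has switched, so w is the middle locus and the order is br – w – vi.

w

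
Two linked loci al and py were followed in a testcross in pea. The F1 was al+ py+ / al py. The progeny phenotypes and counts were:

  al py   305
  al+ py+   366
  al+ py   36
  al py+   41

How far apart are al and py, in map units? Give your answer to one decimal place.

The recombinant classes are al+ py and al py+: 36 + 41 = 77.
Recombination frequency = 77/748 = 0.1029 ≈ 10.3%, i.e. 10.3 map units.

10.3 map units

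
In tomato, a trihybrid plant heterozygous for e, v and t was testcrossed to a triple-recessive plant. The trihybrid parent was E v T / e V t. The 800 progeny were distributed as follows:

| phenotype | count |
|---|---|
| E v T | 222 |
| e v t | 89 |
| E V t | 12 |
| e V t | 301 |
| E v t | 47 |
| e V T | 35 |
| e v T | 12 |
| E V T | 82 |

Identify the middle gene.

e

The two rarest classes, e v T and E V t, are the double crossovers. Comparing them with the parentals, only the e allele has switched, so e is the middle locus and the order is v – e – t.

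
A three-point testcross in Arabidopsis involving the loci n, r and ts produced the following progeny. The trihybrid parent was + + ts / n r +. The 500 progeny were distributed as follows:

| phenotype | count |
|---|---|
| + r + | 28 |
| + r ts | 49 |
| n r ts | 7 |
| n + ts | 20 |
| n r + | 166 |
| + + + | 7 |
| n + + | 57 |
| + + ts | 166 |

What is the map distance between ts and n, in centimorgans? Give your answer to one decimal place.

The two rarest classes, + + + and n r ts, are the double crossovers. Comparing them with the parentals, only the ts allele has switched, so ts is the middle locus and the order is n – ts – r.
Crossovers in the n–ts interval produce the single-crossover classes n + ts and + r + (20 + 28 = 48) plus the double crossovers (14).
RF(n–ts) = (48 + 14) / 500 = 62/500 = 0.1240 → 12.4 centimorgans.

12.4 centimorgans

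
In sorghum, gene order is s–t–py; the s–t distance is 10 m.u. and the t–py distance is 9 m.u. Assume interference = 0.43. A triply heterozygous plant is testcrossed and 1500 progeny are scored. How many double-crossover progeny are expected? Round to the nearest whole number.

Map distances give recombination frequencies of 0.100 and 0.090 for the two intervals.
With interference 0.43 (so coincidence = 0.57), expected double-crossover frequency = 0.100 × 0.090 × 0.57 = 0.00513.
Expected number = 0.00513 × 1500 = 7.70 ≈ 8.

8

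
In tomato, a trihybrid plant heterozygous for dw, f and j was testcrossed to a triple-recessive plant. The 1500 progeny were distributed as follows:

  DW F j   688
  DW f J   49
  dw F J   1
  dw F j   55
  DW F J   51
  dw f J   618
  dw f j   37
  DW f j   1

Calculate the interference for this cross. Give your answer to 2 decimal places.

0.69

The two most frequent reciprocal classes, dw f J and DW F j, are the parental types, so the F1 was dw f J / DW F j.
The two rarest classes, dw F J and DW f j, are the double crossovers. Comparing them with the parentals, only the f allele has switched, so f is the middle locus and the order is dw – f – j.
dw–f: (104 + 2)/1500 = 0.0707; f–j: (88 + 2)/1500 = 0.0600.
Expected DCO frequency = 0.0707 × 0.0600 ≈ 0.00424; observed = 2/1500 ≈ 0.00133.
Coefficient of coincidence = 0.00133/0.00424 ≈ 0.31; interference = 1 − 0.31 = 0.69.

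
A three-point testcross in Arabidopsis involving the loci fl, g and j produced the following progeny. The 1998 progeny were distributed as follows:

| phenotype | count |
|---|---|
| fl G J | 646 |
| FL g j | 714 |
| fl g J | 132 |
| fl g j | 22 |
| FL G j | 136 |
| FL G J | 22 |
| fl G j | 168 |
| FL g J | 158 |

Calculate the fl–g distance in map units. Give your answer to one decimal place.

15.6 map units

The two most frequent reciprocal classes, FL g j and fl G J, are the parental types, so the F1 was FL g j / fl G J.
The two rarest classes, fl g j and FL G J, are the double crossovers. Comparing them with the parentals, only the fl allele has switched, so fl is the middle locus and the order is g – fl – j.
Crossovers in the g–fl interval produce the single-crossover classes FL G j and fl g J (136 + 132 = 268) plus the double crossovers (44).
RF(g–fl) = (268 + 44) / 1998 = 312/1998 = 0.1562 → 15.6 map units.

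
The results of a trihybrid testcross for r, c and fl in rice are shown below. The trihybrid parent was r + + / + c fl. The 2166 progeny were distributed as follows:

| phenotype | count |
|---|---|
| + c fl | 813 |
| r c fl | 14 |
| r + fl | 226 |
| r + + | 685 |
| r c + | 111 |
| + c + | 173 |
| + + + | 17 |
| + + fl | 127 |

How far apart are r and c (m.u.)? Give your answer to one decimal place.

12.4 m.u.

The two rarest classes, + + + and r c fl, are the double crossovers. Comparing them with the parentals, only the r allele has switched, so r is the middle locus and the order is fl – r – c.
Crossovers in the r–c interval produce the single-crossover classes r c + and + + fl (111 + 127 = 238) plus the double crossovers (31).
RF(r–c) = (238 + 31) / 2166 = 269/2166 = 0.1242 → 12.4 m.u.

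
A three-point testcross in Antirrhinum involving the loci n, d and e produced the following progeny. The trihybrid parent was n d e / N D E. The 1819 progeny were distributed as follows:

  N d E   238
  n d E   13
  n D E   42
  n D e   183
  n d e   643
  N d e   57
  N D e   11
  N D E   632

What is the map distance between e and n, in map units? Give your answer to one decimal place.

The two rarest classes, n d E and N D e, are the double crossovers. Comparing them with the parentals, only the e allele has switched, so e is the middle locus and the order is n – e – d.
Crossovers in the n–e interval produce the single-crossover classes N d e and n D E (57 + 42 = 99) plus the double crossovers (24).
RF(n–e) = (99 + 24) / 1819 = 123/1819 = 0.0676 → 6.8 map units.

6.8 map units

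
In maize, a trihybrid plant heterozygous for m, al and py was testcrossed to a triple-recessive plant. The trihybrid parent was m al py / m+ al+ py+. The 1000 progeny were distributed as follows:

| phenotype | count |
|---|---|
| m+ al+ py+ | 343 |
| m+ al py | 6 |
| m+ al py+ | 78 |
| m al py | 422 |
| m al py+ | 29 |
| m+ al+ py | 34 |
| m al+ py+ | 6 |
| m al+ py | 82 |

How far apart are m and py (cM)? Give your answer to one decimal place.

7.5 cM

The two rarest classes, m+ al py and m al+ py+, are the double crossovers. Comparing them with the parentals, only the m allele has switched, so m is the middle locus and the order is al – m – py.
Crossovers in the m–py interval produce the single-crossover classes m al py+ and m+ al+ py (29 + 34 = 63) plus the double crossovers (12).
RF(m–py) = (63 + 12) / 1000 = 75/1000 = 0.0750 → 7.5 cM.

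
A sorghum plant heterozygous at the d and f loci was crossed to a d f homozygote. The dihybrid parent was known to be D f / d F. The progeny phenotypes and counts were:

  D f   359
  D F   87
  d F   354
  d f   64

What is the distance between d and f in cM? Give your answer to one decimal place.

The recombinant classes are D F and d f: 87 + 64 = 151.
Recombination frequency = 151/864 = 0.1748 ≈ 17.5%, i.e. 17.5 cM.

17.5 cM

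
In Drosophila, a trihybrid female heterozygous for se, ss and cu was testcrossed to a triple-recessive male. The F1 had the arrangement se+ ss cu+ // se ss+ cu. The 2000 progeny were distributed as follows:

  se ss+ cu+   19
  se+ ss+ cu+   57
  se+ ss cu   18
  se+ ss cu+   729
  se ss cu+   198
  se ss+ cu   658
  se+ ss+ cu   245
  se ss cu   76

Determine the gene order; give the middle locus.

cu

The two rarest classes, se+ ss cu and se ss+ cu+, are the double crossovers. Comparing them with the parentals, only the cu allele has switched, so cu is the middle locus and the order is se – cu – ss.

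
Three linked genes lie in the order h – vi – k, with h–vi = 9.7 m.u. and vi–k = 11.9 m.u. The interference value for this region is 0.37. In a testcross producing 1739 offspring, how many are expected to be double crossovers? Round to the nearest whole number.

Map distances give recombination frequencies of 0.097 and 0.119 for the two intervals.
With interference 0.37 (so coincidence = 0.63), expected double-crossover frequency = 0.097 × 0.119 × 0.63 = 0.00727.
Expected number = 0.00727 × 1739 = 12.65 ≈ 13.

13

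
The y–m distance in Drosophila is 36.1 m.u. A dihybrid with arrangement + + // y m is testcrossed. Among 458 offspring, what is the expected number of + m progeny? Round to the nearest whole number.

83

A map distance of 36.1 m.u. corresponds to a recombination frequency of 0.361.
The F1 is + + / y m, so + m is a recombinant gamete class with expected frequency r/2 = 0.361/2 = 0.1805.
Expected number = 0.1805 × 458 = 82.67 ≈ 83.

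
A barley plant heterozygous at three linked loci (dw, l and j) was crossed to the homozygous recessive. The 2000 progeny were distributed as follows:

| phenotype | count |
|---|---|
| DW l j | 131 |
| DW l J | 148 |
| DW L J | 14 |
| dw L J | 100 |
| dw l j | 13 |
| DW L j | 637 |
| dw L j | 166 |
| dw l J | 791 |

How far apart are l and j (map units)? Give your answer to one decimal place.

12.9 map units

The two most frequent reciprocal classes, dw l J and DW L j, are the parental types, so the F1 was dw l J / DW L j.
The two rarest classes, dw l j and DW L J, are the double crossovers. Comparing them with the parentals, only the j allele has switched, so j is the middle locus and the order is l – j – dw.
Crossovers in the l–j interval produce the single-crossover classes dw L J and DW l j (100 + 131 = 231) plus the double crossovers (27).
RF(l–j) = (231 + 27) / 2000 = 258/2000 = 0.1290 → 12.9 map units.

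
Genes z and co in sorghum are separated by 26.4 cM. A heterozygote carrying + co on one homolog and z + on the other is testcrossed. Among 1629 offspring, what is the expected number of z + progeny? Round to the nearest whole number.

599

A map distance of 26.4 cM corresponds to a recombination frequency of 0.264.
The F1 is + co / z +, so z + is a parental gamete class with expected frequency (1 − r)/2 = 0.736/2 = 0.3680.
Expected number = 0.3680 × 1629 = 599.47 ≈ 599.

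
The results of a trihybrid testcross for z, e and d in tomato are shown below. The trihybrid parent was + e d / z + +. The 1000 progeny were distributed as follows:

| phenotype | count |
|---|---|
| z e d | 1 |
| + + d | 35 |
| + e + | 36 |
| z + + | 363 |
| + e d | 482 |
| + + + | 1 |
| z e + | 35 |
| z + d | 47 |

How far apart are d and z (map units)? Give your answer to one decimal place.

The two rarest classes, z e d and + + +, are the double crossovers. Comparing them with the parentals, only the z allele has switched, so z is the middle locus and the order is d – z – e.
Crossovers in the d–z interval produce the single-crossover classes + e + and z + d (36 + 47 = 83) plus the double crossovers (2).
RF(d–z) = (83 + 2) / 1000 = 85/1000 = 0.0850 → 8.5 map units.

8.5 map units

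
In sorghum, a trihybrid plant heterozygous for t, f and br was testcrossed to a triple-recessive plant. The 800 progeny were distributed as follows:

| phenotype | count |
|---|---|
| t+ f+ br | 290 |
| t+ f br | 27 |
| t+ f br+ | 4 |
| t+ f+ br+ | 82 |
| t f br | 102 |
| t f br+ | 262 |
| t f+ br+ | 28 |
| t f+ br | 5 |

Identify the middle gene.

The two most frequent reciprocal classes, t+ f+ br and t f br+, are the parental types, so the F1 was t+ f+ br / t f br+.
The two rarest classes, t f+ br and t+ f br+, are the double crossovers. Comparing them with the parentals, only the t allele has switched, so t is the middle locus and the order is f – t – br.

t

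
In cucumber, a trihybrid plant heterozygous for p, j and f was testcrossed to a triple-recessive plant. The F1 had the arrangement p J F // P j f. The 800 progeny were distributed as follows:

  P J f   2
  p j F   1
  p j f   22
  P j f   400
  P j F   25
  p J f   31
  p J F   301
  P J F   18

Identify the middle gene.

j

The two rarest classes, p j F and P J f, are the double crossovers. Comparing them with the parentals, only the j allele has switched, so j is the middle locus and the order is p – j – f.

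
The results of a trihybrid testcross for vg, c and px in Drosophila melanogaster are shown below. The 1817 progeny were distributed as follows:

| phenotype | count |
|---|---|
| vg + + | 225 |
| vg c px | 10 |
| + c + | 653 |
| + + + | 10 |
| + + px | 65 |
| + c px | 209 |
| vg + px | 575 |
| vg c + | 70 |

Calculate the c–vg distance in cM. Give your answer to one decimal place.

8.5 cM

The two most frequent reciprocal classes, vg + px and + c +, are the parental types, so the F1 was vg + px / + c +.
The two rarest classes, vg c px and + + +, are the double crossovers. Comparing them with the parentals, only the c allele has switched, so c is the middle locus and the order is px – c – vg.
Crossovers in the c–vg interval produce the single-crossover classes + + px and vg c + (65 + 70 = 135) plus the double crossovers (20).
RF(c–vg) = (135 + 20) / 1817 = 155/1817 = 0.0853 → 8.5 cM.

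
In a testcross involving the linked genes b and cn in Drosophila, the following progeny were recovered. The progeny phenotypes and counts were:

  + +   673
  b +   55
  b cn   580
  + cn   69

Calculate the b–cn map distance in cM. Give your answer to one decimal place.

The two most frequent classes, + + (673) and b cn (580), are the parental types, so the F1 was + + / b cn.
The recombinant classes are + cn and b +: 69 + 55 = 124.
Recombination frequency = 124/1377 = 0.0901 ≈ 9.0%, i.e. 9.0 cM.

9.0 cM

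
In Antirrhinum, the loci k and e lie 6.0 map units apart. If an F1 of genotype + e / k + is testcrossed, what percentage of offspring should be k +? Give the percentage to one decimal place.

A map distance of 6.0 map units corresponds to a recombination frequency of 0.060.
The F1 is + e / k +, so k + is a parental gamete class with expected frequency (1 − r)/2 = 0.940/2 = 0.4700.
That is 0.4700 = 47.0% of the progeny.

47.0%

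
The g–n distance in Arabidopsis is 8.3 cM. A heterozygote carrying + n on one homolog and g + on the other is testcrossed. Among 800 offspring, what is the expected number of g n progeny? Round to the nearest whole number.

A map distance of 8.3 cM corresponds to a recombination frequency of 0.083.
The F1 is + n / g +, so g n is a recombinant gamete class with expected frequency r/2 = 0.083/2 = 0.0415.
Expected number = 0.0415 × 800 = 33.20 ≈ 33.

33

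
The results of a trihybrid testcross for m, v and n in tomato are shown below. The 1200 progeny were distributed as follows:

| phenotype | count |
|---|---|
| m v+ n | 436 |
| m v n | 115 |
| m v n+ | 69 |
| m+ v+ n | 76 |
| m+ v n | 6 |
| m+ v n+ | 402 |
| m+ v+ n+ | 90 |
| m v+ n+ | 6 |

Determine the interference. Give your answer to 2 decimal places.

The two most frequent reciprocal classes, m+ v n+ and m v+ n, are the parental types, so the F1 was m+ v n+ / m v+ n.
The two rarest classes, m+ v n and m v+ n+, are the double crossovers. Comparing them with the parentals, only the n allele has switched, so n is the middle locus and the order is v – n – m.
v–n: (205 + 12)/1200 = 0.1808; n–m: (145 + 12)/1200 = 0.1308.
Expected DCO frequency = 0.1808 × 0.1308 ≈ 0.02365; observed = 12/1200 ≈ 0.01000.
Coefficient of coincidence = 0.01000/0.02365 ≈ 0.42; interference = 1 − 0.42 = 0.58.

0.58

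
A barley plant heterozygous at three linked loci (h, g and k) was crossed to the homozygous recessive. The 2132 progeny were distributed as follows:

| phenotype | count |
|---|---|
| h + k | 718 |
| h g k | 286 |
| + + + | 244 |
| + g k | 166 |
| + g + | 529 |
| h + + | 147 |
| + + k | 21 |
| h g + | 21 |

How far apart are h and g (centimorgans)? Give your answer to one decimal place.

26.8 centimorgans

The two most frequent reciprocal classes, h + k and + g +, are the parental types, so the F1 was h + k / + g +.
The two rarest classes, + + k and h g +, are the double crossovers. Comparing them with the parentals, only the h allele has switched, so h is the middle locus and the order is g – h – k.
Crossovers in the g–h interval produce the single-crossover classes h g k and + + + (286 + 244 = 530) plus the double crossovers (42).
RF(g–h) = (530 + 42) / 2132 = 572/2132 = 0.2683 → 26.8 centimorgans.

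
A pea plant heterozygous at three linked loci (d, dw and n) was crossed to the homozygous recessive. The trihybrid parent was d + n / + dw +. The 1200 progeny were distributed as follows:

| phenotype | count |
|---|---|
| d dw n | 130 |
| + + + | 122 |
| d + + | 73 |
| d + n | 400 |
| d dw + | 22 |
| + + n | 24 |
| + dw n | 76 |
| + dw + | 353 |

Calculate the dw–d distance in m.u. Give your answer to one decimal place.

24.8 m.u.

The two rarest classes, + + n and d dw +, are the double crossovers. Comparing them with the parentals, only the d allele has switched, so d is the middle locus and the order is n – d – dw.
Crossovers in the d–dw interval produce the single-crossover classes d dw n and + + + (130 + 122 = 252) plus the double crossovers (46).
RF(d–dw) = (252 + 46) / 1200 = 298/1200 = 0.2483 → 24.8 m.u.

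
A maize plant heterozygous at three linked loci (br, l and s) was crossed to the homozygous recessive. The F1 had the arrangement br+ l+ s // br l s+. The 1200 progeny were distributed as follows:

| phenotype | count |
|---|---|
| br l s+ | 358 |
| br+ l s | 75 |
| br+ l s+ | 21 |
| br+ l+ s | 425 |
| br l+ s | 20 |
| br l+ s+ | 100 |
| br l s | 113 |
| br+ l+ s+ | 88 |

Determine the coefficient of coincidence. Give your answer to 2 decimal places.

0.94

The two rarest classes, br l+ s and br+ l s+, are the double crossovers. Comparing them with the parentals, only the br allele has switched, so br is the middle locus and the order is s – br – l.
s–br: (201 + 41)/1200 = 0.2017; br–l: (175 + 41)/1200 = 0.1800.
Expected DCO frequency = 0.2017 × 0.1800 ≈ 0.03631; observed = 41/1200 ≈ 0.03417.
Coefficient of coincidence = 0.03417/0.03631 ≈ 0.94.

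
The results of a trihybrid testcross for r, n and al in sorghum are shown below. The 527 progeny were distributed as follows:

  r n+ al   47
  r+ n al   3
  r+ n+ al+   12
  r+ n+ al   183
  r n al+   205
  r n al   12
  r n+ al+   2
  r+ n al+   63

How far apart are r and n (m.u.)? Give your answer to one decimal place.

21.8 m.u.

The two most frequent reciprocal classes, r n al+ and r+ n+ al, are the parental types, so the F1 was r n al+ / r+ n+ al.
The two rarest classes, r n+ al+ and r+ n al, are the double crossovers. Comparing them with the parentals, only the n allele has switched, so n is the middle locus and the order is r – n – al.
Crossovers in the r–n interval produce the single-crossover classes r+ n al+ and r n+ al (63 + 47 = 110) plus the double crossovers (5).
RF(r–n) = (110 + 5) / 527 = 115/527 = 0.2182 → 21.8 m.u.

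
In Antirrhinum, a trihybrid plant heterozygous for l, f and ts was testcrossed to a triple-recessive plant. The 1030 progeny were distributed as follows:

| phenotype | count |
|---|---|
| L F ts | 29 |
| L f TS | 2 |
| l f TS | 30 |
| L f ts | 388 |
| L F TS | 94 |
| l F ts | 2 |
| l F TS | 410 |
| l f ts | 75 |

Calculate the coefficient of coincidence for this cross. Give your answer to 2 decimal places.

The two most frequent reciprocal classes, l F TS and L f ts, are the parental types, so the F1 was l F TS / L f ts.
The two rarest classes, l F ts and L f TS, are the double crossovers. Comparing them with the parentals, only the ts allele has switched, so ts is the middle locus and the order is f – ts – l.
f–ts: (59 + 4)/1030 = 0.0612; ts–l: (169 + 4)/1030 = 0.1680.
Expected DCO frequency = 0.0612 × 0.1680 ≈ 0.01028; observed = 4/1030 ≈ 0.00388.
Coefficient of coincidence = 0.00388/0.01028 ≈ 0.38.

0.38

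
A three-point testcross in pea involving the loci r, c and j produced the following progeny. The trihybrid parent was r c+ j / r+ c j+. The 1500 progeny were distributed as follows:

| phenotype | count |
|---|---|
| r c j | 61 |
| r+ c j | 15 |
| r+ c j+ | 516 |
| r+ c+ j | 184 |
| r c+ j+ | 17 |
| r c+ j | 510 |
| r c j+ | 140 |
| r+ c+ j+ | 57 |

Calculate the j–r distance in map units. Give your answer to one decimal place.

23.7 map units

The two rarest classes, r c+ j+ and r+ c j, are the double crossovers. Comparing them with the parentals, only the j allele has switched, so j is the middle locus and the order is c – j – r.
Crossovers in the j–r interval produce the single-crossover classes r+ c+ j and r c j+ (184 + 140 = 324) plus the double crossovers (32).
RF(j–r) = (324 + 32) / 1500 = 356/1500 = 0.2373 → 23.7 map units.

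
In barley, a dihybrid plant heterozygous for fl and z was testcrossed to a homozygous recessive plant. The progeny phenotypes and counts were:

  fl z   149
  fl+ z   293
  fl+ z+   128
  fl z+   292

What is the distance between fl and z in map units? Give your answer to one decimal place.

32.1 map units

The two most frequent classes, fl+ z (293) and fl z+ (292), are the parental types, so the F1 was fl+ z / fl z+.
The recombinant classes are fl+ z+ and fl z: 128 + 149 = 277.
Recombination frequency = 277/862 = 0.3213 ≈ 32.1%, i.e. 32.1 map units.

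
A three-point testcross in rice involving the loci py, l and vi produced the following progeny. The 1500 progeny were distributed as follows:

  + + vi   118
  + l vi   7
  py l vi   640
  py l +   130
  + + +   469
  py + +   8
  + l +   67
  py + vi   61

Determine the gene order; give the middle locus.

py

The two most frequent reciprocal classes, + + + and py l vi, are the parental types, so the F1 was + + + / py l vi.
The two rarest classes, py + + and + l vi, are the double crossovers. Comparing them with the parentals, only the py allele has switched, so py is the middle locus and the order is l – py – vi.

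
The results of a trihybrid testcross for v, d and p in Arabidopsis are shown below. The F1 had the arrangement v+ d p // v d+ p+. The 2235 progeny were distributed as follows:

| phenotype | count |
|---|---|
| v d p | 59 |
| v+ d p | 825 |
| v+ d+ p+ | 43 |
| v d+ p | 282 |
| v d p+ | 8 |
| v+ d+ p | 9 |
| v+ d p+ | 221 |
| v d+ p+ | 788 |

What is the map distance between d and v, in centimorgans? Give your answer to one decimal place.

The two rarest classes, v+ d+ p and v d p+, are the double crossovers. Comparing them with the parentals, only the d allele has switched, so d is the middle locus and the order is v – d – p.
Crossovers in the v–d interval produce the single-crossover classes v d p and v+ d+ p+ (59 + 43 = 102) plus the double crossovers (17).
RF(v–d) = (102 + 17) / 2235 = 119/2235 = 0.0532 → 5.3 centimorgans.

5.3 centimorgans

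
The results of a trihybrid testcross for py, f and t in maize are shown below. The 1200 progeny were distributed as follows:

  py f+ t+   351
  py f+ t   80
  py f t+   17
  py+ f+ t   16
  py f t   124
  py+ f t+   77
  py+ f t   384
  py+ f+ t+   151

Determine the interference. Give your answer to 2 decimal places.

0.32

The two most frequent reciprocal classes, py+ f t and py f+ t+, are the parental types, so the F1 was py+ f t / py f+ t+.
The two rarest classes, py+ f+ t and py f t+, are the double crossovers. Comparing them with the parentals, only the f allele has switched, so f is the middle locus and the order is t – f – py.
t–f: (157 + 33)/1200 = 0.1583; f–py: (275 + 33)/1200 = 0.2567.
Expected DCO frequency = 0.1583 × 0.2567 ≈ 0.04064; observed = 33/1200 ≈ 0.02750.
Coefficient of coincidence = 0.02750/0.04064 ≈ 0.68; interference = 1 − 0.68 = 0.32.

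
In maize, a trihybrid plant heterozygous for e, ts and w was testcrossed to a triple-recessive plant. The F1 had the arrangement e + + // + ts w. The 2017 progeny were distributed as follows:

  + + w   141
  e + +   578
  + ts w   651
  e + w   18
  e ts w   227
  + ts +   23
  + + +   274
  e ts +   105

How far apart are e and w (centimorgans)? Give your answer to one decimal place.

The two rarest classes, e + w and + ts +, are the double crossovers. Comparing them with the parentals, only the w allele has switched, so w is the middle locus and the order is ts – w – e.
Crossovers in the w–e interval produce the single-crossover classes + + + and e ts w (274 + 227 = 501) plus the double crossovers (41).
RF(w–e) = (501 + 41) / 2017 = 542/2017 = 0.2687 → 26.9 centimorgans.

26.9 centimorgans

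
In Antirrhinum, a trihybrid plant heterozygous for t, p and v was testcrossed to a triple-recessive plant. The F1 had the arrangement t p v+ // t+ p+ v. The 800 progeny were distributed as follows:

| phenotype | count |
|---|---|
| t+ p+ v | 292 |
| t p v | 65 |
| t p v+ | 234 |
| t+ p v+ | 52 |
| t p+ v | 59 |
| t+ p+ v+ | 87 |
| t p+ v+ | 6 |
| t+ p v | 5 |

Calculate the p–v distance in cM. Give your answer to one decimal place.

20.4 cM

The two rarest classes, t p+ v+ and t+ p v, are the double crossovers. Comparing them with the parentals, only the p allele has switched, so p is the middle locus and the order is t – p – v.
Crossovers in the p–v interval produce the single-crossover classes t p v and t+ p+ v+ (65 + 87 = 152) plus the double crossovers (11).
RF(p–v) = (152 + 11) / 800 = 163/800 = 0.2037 → 20.4 cM.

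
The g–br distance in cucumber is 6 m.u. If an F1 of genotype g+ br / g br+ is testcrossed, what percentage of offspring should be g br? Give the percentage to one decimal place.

A map distance of 6 m.u. corresponds to a recombination frequency of 0.060.
The F1 is g+ br / g br+, so g br is a recombinant gamete class with expected frequency r/2 = 0.060/2 = 0.0300.
That is 0.0300 = 3.0% of the progeny.

3.0%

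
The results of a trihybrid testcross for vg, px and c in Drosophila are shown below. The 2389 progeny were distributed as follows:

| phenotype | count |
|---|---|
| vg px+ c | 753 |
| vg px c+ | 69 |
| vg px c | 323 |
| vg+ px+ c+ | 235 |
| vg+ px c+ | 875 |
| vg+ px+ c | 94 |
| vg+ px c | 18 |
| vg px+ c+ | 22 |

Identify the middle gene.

The two most frequent reciprocal classes, vg+ px c+ and vg px+ c, are the parental types, so the F1 was vg+ px c+ / vg px+ c.
The two rarest classes, vg+ px c and vg px+ c+, are the double crossovers. Comparing them with the parentals, only the c allele has switched, so c is the middle locus and the order is vg – c – px.

c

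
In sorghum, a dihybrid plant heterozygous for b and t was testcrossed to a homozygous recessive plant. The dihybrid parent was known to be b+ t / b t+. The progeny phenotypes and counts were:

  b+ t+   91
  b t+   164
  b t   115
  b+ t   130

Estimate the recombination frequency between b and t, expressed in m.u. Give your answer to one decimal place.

41.2 m.u.

The recombinant classes are b+ t+ and b t: 91 + 115 = 206.
Recombination frequency = 206/500 = 0.4120 ≈ 41.2%, i.e. 41.2 m.u.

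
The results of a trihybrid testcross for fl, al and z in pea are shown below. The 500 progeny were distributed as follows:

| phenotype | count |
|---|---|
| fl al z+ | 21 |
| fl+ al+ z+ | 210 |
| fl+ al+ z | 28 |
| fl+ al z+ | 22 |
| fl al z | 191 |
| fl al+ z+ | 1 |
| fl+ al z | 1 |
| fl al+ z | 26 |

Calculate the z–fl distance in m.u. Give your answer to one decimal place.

The two most frequent reciprocal classes, fl al z and fl+ al+ z+, are the parental types, so the F1 was fl al z / fl+ al+ z+.
The two rarest classes, fl+ al z and fl al+ z+, are the double crossovers. Comparing them with the parentals, only the fl allele has switched, so fl is the middle locus and the order is al – fl – z.
Crossovers in the fl–z interval produce the single-crossover classes fl al z+ and fl+ al+ z (21 + 28 = 49) plus the double crossovers (2).
RF(fl–z) = (49 + 2) / 500 = 51/500 = 0.1020 → 10.2 m.u.

10.2 m.u.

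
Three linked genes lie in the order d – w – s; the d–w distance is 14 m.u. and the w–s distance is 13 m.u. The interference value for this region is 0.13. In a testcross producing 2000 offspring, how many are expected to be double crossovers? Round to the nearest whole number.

32

Map distances give recombination frequencies of 0.140 and 0.130 for the two intervals.
With interference 0.13 (so coincidence = 0.87), expected double-crossover frequency = 0.140 × 0.130 × 0.87 = 0.01583.
Expected number = 0.01583 × 2000 = 31.67 ≈ 32.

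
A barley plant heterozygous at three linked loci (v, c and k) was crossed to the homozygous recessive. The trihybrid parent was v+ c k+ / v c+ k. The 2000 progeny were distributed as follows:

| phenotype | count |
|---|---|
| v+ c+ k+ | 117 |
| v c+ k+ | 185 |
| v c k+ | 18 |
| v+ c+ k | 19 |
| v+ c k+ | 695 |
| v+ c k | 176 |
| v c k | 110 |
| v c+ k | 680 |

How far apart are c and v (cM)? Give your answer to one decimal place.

13.2 cM

The two rarest classes, v c k+ and v+ c+ k, are the double crossovers. Comparing them with the parentals, only the v allele has switched, so v is the middle locus and the order is k – v – c.
Crossovers in the v–c interval produce the single-crossover classes v+ c+ k+ and v c k (117 + 110 = 227) plus the double crossovers (37).
RF(v–c) = (227 + 37) / 2000 = 264/2000 = 0.1320 → 13.2 cM.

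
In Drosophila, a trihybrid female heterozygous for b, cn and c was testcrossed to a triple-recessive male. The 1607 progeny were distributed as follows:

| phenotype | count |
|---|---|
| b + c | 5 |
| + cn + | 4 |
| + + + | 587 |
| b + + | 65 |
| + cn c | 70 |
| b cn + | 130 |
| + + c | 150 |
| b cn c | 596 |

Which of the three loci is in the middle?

cn

The two most frequent reciprocal classes, b cn c and + + +, are the parental types, so the F1 was b cn c / + + +.
The two rarest classes, b + c and + cn +, are the double crossovers. Comparing them with the parentals, only the cn allele has switched, so cn is the middle locus and the order is c – cn – b.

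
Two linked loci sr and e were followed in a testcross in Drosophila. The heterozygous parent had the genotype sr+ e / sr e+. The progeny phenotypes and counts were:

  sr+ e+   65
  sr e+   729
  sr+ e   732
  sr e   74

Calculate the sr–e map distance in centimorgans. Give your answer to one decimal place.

8.7 centimorgans

The recombinant classes are sr+ e+ and sr e: 65 + 74 = 139.
Recombination frequency = 139/1600 = 0.0869 ≈ 8.7%, i.e. 8.7 centimorgans.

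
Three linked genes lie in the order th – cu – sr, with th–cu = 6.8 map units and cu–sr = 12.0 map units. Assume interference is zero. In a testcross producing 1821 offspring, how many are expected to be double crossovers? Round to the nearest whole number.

15

Map distances give recombination frequencies of 0.068 and 0.120 for the two intervals.
With no interference, expected double-crossover frequency = 0.068 × 0.120 = 0.00816.
Expected number = 0.00816 × 1821 = 14.86 ≈ 15.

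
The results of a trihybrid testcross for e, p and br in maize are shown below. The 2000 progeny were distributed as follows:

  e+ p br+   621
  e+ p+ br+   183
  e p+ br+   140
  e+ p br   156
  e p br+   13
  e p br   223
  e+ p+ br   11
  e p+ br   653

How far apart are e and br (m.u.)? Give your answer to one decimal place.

16.0 m.u.

The two most frequent reciprocal classes, e p+ br and e+ p br+, are the parental types, so the F1 was e p+ br / e+ p br+.
The two rarest classes, e+ p+ br and e p br+, are the double crossovers. Comparing them with the parentals, only the e allele has switched, so e is the middle locus and the order is p – e – br.
Crossovers in the e–br interval produce the single-crossover classes e p+ br+ and e+ p br (140 + 156 = 296) plus the double crossovers (24).
RF(e–br) = (296 + 24) / 2000 = 320/2000 = 0.1600 → 16.0 m.u.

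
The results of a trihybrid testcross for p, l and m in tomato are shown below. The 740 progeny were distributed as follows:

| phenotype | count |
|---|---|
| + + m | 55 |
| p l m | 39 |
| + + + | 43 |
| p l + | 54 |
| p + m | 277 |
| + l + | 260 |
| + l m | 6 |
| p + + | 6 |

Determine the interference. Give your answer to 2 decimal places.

0.22

The two most frequent reciprocal classes, p + m and + l +, are the parental types, so the F1 was p + m / + l +.
The two rarest classes, p + + and + l m, are the double crossovers. Comparing them with the parentals, only the m allele has switched, so m is the middle locus and the order is l – m – p.
l–m: (82 + 12)/740 = 0.1270; m–p: (109 + 12)/740 = 0.1635.
Expected DCO frequency = 0.1270 × 0.1635 ≈ 0.02076; observed = 12/740 ≈ 0.01622.
Coefficient of coincidence = 0.01622/0.02076 ≈ 0.78; interference = 1 − 0.78 = 0.22.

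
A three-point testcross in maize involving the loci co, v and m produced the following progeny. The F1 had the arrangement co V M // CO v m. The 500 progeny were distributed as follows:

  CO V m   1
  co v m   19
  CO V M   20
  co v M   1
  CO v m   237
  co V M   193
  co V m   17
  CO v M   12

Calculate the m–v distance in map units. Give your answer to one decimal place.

The two rarest classes, co v M and CO V m, are the double crossovers. Comparing them with the parentals, only the v allele has switched, so v is the middle locus and the order is m – v – co.
Crossovers in the m–v interval produce the single-crossover classes co V m and CO v M (17 + 12 = 29) plus the double crossovers (2).
RF(m–v) = (29 + 2) / 500 = 31/500 = 0.0620 → 6.2 map units.

6.2 map units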